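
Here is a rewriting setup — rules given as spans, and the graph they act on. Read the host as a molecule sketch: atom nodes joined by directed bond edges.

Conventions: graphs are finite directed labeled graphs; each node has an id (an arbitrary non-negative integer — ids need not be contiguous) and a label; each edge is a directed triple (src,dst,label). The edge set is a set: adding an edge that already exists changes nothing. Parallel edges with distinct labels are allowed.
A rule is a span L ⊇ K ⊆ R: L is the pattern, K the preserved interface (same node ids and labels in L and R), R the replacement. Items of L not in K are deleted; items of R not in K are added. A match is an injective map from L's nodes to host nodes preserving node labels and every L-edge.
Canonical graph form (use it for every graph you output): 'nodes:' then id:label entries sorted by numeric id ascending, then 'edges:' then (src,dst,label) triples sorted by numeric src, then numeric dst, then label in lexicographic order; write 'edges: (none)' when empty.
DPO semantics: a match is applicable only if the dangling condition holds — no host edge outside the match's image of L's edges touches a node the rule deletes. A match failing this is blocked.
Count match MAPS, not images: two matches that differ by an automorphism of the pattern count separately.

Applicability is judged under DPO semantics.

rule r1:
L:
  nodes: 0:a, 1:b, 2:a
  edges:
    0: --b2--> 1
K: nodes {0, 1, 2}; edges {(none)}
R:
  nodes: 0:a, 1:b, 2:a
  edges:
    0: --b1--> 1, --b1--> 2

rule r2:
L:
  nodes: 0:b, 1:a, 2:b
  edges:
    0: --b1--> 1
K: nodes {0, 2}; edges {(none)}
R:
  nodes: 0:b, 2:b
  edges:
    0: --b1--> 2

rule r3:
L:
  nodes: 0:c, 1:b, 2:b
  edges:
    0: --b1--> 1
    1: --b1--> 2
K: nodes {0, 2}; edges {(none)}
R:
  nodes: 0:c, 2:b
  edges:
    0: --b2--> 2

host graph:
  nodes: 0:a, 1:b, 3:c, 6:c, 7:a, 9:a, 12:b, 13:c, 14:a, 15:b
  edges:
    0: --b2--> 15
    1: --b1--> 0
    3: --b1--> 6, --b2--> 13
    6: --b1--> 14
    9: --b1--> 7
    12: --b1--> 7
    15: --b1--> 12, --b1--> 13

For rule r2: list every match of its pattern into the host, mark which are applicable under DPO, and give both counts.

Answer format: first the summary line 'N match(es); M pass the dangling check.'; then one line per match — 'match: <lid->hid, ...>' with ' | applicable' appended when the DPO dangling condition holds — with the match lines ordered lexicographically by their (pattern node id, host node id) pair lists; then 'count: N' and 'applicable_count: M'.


4 match(es); 0 pass the dangling check.
match: 0->1, 1->0, 2->12
match: 0->1, 1->0, 2->15
match: 0->12, 1->7, 2->1
match: 0->12, 1->7, 2->15
count: 4
applicable_count: 0


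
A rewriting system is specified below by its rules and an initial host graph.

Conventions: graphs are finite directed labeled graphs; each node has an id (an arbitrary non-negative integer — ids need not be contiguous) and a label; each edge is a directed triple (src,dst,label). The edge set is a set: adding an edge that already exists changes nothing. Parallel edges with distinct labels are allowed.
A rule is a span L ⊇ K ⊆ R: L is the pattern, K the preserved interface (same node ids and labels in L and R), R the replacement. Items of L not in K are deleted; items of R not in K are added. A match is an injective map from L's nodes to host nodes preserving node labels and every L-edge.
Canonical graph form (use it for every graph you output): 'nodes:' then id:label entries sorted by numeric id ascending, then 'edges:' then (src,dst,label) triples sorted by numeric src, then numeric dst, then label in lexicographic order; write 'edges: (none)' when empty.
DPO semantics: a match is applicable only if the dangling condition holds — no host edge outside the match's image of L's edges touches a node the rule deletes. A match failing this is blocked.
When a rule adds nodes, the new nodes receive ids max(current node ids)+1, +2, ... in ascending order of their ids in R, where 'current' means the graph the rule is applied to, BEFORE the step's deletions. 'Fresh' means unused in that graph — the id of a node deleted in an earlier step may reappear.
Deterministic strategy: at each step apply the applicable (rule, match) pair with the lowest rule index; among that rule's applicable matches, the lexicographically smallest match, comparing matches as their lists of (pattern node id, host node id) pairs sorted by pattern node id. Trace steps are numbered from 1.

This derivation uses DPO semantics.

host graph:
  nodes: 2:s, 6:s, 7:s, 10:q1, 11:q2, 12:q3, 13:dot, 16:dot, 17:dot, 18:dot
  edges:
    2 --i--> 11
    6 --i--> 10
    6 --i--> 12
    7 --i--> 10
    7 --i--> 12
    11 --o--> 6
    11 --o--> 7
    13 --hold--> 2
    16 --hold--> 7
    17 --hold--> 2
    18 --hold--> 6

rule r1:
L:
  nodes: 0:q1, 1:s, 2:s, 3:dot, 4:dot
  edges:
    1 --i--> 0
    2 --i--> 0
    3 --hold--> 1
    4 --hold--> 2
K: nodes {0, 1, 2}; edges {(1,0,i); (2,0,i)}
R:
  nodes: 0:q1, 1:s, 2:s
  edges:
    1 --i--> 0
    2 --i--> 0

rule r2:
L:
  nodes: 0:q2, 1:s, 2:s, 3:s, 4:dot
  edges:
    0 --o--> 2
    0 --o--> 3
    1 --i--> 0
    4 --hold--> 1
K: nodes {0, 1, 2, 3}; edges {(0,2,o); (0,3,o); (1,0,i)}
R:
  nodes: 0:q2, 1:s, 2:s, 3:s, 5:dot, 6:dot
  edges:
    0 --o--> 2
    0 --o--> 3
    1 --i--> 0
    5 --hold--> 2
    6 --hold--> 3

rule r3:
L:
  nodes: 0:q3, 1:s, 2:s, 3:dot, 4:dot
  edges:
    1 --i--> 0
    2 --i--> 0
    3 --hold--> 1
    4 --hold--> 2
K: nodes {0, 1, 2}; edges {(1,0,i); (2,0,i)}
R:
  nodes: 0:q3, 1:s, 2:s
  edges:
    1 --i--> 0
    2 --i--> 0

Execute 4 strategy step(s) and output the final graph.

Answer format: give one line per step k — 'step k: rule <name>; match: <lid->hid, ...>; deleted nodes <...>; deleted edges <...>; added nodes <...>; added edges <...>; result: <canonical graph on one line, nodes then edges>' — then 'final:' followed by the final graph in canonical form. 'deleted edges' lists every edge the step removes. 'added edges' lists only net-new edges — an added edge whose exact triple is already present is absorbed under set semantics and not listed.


step 1: rule r1; match: 0->10, 1->6, 2->7, 3->18, 4->16; deleted nodes 16, 18; deleted edges (16,7,hold); (18,6,hold); added nodes (none); added edges (none); result: nodes: 2:s, 6:s, 7:s, 10:q1, 11:q2, 12:q3, 13:dot, 17:dot edges: (2,11,i); (6,10,i); (6,12,i); (7,10,i); (7,12,i); (11,6,o); (11,7,o); (13,2,hold); (17,2,hold)
step 2: rule r2; match: 0->11, 1->2, 2->6, 3->7, 4->13; deleted nodes 13; deleted edges (13,2,hold); added nodes 18, 19; added edges (18,6,hold); (19,7,hold); result: nodes: 2:s, 6:s, 7:s, 10:q1, 11:q2, 12:q3, 17:dot, 18:dot, 19:dot edges: (2,11,i); (6,10,i); (6,12,i); (7,10,i); (7,12,i); (11,6,o); (11,7,o); (17,2,hold); (18,6,hold); (19,7,hold)
step 3: rule r1; match: 0->10, 1->6, 2->7, 3->18, 4->19; deleted nodes 18, 19; deleted edges (18,6,hold); (19,7,hold); added nodes (none); added edges (none); result: nodes: 2:s, 6:s, 7:s, 10:q1, 11:q2, 12:q3, 17:dot edges: (2,11,i); (6,10,i); (6,12,i); (7,10,i); (7,12,i); (11,6,o); (11,7,o); (17,2,hold)
step 4: rule r2; match: 0->11, 1->2, 2->6, 3->7, 4->17; deleted nodes 17; deleted edges (17,2,hold); added nodes 18, 19; added edges (18,6,hold); (19,7,hold); result: nodes: 2:s, 6:s, 7:s, 10:q1, 11:q2, 12:q3, 18:dot, 19:dot edges: (2,11,i); (6,10,i); (6,12,i); (7,10,i); (7,12,i); (11,6,o); (11,7,o); (18,6,hold); (19,7,hold)
final:
nodes: 2:s, 6:s, 7:s, 10:q1, 11:q2, 12:q3, 18:dot, 19:dot
edges: (2,11,i); (6,10,i); (6,12,i); (7,10,i); (7,12,i); (11,6,o); (11,7,o); (18,6,hold); (19,7,hold)


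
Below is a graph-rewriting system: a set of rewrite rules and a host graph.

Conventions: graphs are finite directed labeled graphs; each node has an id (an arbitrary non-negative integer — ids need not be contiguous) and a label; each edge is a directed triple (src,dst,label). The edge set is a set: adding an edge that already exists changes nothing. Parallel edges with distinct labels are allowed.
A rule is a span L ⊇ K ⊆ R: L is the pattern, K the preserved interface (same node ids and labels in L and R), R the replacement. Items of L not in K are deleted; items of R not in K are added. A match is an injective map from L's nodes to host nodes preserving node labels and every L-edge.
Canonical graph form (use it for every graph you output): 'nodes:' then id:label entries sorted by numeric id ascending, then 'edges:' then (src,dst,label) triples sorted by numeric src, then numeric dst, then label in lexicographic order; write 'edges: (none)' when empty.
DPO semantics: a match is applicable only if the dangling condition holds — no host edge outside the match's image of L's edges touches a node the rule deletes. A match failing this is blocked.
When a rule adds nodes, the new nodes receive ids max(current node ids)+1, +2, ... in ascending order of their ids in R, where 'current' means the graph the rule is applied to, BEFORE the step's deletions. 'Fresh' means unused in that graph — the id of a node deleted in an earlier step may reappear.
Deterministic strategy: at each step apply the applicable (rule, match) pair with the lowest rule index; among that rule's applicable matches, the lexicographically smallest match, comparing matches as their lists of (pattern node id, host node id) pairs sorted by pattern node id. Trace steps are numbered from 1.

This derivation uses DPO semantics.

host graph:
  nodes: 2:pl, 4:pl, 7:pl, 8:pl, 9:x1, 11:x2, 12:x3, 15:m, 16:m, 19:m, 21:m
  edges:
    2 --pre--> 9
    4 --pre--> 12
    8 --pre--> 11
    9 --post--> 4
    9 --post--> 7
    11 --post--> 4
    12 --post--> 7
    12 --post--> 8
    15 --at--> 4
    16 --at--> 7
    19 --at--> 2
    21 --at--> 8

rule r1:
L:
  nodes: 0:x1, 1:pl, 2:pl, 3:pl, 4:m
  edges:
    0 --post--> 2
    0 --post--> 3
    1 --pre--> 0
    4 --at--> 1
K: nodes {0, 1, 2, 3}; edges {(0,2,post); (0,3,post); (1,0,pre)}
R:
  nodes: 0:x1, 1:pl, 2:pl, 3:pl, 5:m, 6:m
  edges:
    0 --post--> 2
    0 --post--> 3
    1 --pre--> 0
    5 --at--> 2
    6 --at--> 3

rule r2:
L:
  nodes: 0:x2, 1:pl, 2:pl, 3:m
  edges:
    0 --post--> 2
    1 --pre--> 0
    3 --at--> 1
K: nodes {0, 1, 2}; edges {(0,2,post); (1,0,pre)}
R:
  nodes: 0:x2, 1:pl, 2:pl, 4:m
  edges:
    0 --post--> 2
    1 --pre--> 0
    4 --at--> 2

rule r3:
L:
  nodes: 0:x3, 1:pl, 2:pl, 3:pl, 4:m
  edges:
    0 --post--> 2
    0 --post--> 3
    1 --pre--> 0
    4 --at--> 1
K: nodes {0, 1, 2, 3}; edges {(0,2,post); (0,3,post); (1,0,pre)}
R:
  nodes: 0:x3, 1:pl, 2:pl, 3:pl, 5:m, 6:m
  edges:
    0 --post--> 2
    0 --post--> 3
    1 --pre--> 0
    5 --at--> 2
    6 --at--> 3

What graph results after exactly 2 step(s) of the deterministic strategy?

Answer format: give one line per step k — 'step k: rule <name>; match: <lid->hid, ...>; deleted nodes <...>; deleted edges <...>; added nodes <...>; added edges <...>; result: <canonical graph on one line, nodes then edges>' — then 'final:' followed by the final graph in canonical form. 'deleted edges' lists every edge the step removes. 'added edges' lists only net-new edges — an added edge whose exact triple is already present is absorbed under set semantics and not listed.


step 1: rule r1; match: 0->9, 1->2, 2->4, 3->7, 4->19; deleted nodes 19; deleted edges (19,2,at); added nodes 22, 23; added edges (22,4,at); (23,7,at); result: nodes: 2:pl, 4:pl, 7:pl, 8:pl, 9:x1, 11:x2, 12:x3, 15:m, 16:m, 21:m, 22:m, 23:m edges: (2,9,pre); (4,12,pre); (8,11,pre); (9,4,post); (9,7,post); (11,4,post); (12,7,post); (12,8,post); (15,4,at); (16,7,at); (21,8,at); (22,4,at); (23,7,at)
step 2: rule r2; match: 0->11, 1->8, 2->4, 3->21; deleted nodes 21; deleted edges (21,8,at); added nodes 24; added edges (24,4,at); result: nodes: 2:pl, 4:pl, 7:pl, 8:pl, 9:x1, 11:x2, 12:x3, 15:m, 16:m, 22:m, 23:m, 24:m edges: (2,9,pre); (4,12,pre); (8,11,pre); (9,4,post); (9,7,post); (11,4,post); (12,7,post); (12,8,post); (15,4,at); (16,7,at); (22,4,at); (23,7,at); (24,4,at)
final:
nodes: 2:pl, 4:pl, 7:pl, 8:pl, 9:x1, 11:x2, 12:x3, 15:m, 16:m, 22:m, 23:m, 24:m
edges: (2,9,pre); (4,12,pre); (8,11,pre); (9,4,post); (9,7,post); (11,4,post); (12,7,post); (12,8,post); (15,4,at); (16,7,at); (22,4,at); (23,7,at); (24,4,at)


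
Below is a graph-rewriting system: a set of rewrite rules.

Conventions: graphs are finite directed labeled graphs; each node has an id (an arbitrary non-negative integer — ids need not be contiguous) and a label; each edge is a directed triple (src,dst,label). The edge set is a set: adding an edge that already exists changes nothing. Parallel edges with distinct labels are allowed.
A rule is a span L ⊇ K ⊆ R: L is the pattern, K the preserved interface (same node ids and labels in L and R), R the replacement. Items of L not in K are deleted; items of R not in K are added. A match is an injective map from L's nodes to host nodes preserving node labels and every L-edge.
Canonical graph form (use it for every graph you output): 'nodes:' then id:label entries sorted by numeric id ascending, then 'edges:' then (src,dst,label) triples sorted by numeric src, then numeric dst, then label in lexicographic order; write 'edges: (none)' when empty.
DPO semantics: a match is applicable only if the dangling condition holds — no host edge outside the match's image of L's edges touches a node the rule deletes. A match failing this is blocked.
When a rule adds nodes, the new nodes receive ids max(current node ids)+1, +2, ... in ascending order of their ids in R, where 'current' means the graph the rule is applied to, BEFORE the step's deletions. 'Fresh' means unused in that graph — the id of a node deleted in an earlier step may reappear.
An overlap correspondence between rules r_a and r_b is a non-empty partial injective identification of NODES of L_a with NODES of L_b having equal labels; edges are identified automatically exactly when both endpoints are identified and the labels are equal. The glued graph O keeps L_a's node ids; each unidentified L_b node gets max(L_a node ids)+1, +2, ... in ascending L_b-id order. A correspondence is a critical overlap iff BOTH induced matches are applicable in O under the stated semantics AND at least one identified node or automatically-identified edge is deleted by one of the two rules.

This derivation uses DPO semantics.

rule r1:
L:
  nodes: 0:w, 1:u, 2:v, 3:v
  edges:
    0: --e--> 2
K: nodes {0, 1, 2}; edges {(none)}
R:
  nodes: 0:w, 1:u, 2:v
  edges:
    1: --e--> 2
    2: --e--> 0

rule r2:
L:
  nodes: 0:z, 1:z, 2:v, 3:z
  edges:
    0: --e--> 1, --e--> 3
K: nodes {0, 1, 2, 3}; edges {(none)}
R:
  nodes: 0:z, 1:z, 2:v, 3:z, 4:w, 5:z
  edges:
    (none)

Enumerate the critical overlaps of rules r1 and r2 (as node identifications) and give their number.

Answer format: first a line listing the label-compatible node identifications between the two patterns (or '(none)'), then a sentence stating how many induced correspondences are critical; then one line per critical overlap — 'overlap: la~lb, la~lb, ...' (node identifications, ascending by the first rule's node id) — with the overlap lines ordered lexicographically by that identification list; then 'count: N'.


label-compatible node identifications between L(r1) and L(r2): 2~2, 3~2
1 of the induced correspondences is a critical overlap of r1 and r2.
overlap: 3~2
count: 1


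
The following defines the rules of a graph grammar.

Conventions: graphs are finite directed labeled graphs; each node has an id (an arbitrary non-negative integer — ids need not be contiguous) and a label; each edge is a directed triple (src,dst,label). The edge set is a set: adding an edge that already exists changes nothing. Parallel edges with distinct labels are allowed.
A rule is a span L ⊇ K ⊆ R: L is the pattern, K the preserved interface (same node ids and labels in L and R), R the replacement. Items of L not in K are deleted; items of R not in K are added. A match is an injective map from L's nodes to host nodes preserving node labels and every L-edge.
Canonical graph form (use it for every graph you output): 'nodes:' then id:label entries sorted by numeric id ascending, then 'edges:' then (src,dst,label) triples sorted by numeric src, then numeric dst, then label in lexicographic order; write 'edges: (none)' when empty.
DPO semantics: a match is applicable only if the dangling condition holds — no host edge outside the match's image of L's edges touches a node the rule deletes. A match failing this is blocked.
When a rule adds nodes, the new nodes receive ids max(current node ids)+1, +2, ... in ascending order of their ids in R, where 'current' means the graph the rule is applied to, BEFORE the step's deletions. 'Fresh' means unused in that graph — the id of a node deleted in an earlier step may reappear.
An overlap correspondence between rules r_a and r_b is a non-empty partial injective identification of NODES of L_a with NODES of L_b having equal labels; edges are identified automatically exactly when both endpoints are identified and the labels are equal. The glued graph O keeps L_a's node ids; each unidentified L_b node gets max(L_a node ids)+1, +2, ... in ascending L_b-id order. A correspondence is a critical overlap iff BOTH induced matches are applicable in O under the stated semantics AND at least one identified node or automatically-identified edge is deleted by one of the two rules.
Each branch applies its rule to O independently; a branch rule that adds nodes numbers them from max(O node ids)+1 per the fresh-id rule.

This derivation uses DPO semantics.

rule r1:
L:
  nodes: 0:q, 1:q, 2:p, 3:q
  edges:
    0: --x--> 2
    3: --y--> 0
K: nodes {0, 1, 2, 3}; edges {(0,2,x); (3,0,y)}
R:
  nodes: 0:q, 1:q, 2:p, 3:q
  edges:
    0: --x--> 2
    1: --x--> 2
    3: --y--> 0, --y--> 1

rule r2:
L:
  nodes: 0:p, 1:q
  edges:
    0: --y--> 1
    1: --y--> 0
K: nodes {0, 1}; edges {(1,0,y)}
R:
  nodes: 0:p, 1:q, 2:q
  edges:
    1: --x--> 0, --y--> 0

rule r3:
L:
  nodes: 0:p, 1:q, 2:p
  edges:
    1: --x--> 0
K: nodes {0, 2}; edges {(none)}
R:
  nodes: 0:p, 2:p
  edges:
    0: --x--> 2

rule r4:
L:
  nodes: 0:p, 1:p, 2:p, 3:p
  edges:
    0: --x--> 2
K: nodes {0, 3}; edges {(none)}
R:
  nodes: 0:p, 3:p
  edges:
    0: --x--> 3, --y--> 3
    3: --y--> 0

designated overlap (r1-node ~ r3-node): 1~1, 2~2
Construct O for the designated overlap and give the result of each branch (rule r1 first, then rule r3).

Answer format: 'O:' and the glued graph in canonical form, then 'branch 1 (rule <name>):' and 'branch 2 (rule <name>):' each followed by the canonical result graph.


O:
nodes: 0:q, 1:q, 2:p, 3:q, 4:p
edges: (0,2,x); (1,4,x); (3,0,y)
branch 1 (rule r1):
nodes: 0:q, 1:q, 2:p, 3:q, 4:p
edges: (0,2,x); (1,2,x); (1,4,x); (3,0,y); (3,1,y)
branch 2 (rule r3):
nodes: 0:q, 2:p, 3:q, 4:p
edges: (0,2,x); (3,0,y); (4,2,x)


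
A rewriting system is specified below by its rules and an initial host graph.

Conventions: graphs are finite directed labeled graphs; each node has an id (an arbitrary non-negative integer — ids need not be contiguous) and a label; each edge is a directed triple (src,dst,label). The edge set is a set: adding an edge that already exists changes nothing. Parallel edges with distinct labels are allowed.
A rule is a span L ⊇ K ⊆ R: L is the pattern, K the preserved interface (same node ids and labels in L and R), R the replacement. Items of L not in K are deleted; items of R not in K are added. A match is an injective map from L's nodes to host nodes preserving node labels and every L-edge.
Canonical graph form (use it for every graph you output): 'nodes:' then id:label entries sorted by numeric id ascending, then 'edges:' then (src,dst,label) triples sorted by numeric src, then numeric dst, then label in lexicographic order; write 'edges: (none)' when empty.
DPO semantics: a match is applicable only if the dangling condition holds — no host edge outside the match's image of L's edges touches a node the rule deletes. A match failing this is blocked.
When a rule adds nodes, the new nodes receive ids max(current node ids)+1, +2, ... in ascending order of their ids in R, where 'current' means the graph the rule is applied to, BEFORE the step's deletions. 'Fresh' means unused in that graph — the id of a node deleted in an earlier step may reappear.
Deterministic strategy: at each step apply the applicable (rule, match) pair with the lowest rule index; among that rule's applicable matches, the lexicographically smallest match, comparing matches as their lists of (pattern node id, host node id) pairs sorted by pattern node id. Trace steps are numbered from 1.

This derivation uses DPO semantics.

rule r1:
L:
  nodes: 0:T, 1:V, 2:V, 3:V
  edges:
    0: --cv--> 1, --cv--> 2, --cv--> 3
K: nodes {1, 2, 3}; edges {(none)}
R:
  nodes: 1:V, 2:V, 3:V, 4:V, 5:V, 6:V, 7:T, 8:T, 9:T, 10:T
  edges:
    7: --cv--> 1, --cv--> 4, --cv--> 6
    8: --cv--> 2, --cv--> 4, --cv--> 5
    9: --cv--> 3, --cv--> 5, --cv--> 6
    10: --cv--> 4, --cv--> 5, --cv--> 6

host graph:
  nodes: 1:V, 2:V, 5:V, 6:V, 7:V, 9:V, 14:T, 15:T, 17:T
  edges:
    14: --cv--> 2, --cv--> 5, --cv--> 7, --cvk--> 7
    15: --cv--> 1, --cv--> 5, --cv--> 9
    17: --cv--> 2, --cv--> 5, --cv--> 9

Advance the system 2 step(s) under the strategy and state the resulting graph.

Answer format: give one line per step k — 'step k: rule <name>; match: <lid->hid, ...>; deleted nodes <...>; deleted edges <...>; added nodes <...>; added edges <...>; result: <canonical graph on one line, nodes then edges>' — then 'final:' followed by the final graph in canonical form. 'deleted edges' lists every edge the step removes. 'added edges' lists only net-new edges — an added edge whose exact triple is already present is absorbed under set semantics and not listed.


step 1: rule r1; match: 0->15, 1->1, 2->5, 3->9; deleted nodes 15; deleted edges (15,1,cv); (15,5,cv); (15,9,cv); added nodes 18, 19, 20, 21, 22, 23, 24; added edges (21,1,cv); (21,18,cv); (21,20,cv); (22,5,cv); (22,18,cv); (22,19,cv); (23,9,cv); (23,19,cv); (23,20,cv); (24,18,cv); (24,19,cv); (24,20,cv); result: nodes: 1:V, 2:V, 5:V, 6:V, 7:V, 9:V, 14:T, 17:T, 18:V, 19:V, 20:V, 21:T, 22:T, 23:T, 24:T edges: (14,2,cv); (14,5,cv); (14,7,cv); (14,7,cvk); (17,2,cv); (17,5,cv); (17,9,cv); (21,1,cv); (21,18,cv); (21,20,cv); (22,5,cv); (22,18,cv); (22,19,cv); (23,9,cv); (23,19,cv); (23,20,cv); (24,18,cv); (24,19,cv); (24,20,cv)
step 2: rule r1; match: 0->17, 1->2, 2->5, 3->9; deleted nodes 17; deleted edges (17,2,cv); (17,5,cv); (17,9,cv); added nodes 25, 26, 27, 28, 29, 30, 31; added edges (28,2,cv); (28,25,cv); (28,27,cv); (29,5,cv); (29,25,cv); (29,26,cv); (30,9,cv); (30,26,cv); (30,27,cv); (31,25,cv); (31,26,cv); (31,27,cv); result: nodes: 1:V, 2:V, 5:V, 6:V, 7:V, 9:V, 14:T, 18:V, 19:V, 20:V, 21:T, 22:T, 23:T, 24:T, 25:V, 26:V, 27:V, 28:T, 29:T, 30:T, 31:T edges: (14,2,cv); (14,5,cv); (14,7,cv); (14,7,cvk); (21,1,cv); (21,18,cv); (21,20,cv); (22,5,cv); (22,18,cv); (22,19,cv); (23,9,cv); (23,19,cv); (23,20,cv); (24,18,cv); (24,19,cv); (24,20,cv); (28,2,cv); (28,25,cv); (28,27,cv); (29,5,cv); (29,25,cv); (29,26,cv); (30,9,cv); (30,26,cv); (30,27,cv); (31,25,cv); (31,26,cv); (31,27,cv)
final:
nodes: 1:V, 2:V, 5:V, 6:V, 7:V, 9:V, 14:T, 18:V, 19:V, 20:V, 21:T, 22:T, 23:T, 24:T, 25:V, 26:V, 27:V, 28:T, 29:T, 30:T, 31:T
edges: (14,2,cv); (14,5,cv); (14,7,cv); (14,7,cvk); (21,1,cv); (21,18,cv); (21,20,cv); (22,5,cv); (22,18,cv); (22,19,cv); (23,9,cv); (23,19,cv); (23,20,cv); (24,18,cv); (24,19,cv); (24,20,cv); (28,2,cv); (28,25,cv); (28,27,cv); (29,5,cv); (29,25,cv); (29,26,cv); (30,9,cv); (30,26,cv); (30,27,cv); (31,25,cv); (31,26,cv); (31,27,cv)


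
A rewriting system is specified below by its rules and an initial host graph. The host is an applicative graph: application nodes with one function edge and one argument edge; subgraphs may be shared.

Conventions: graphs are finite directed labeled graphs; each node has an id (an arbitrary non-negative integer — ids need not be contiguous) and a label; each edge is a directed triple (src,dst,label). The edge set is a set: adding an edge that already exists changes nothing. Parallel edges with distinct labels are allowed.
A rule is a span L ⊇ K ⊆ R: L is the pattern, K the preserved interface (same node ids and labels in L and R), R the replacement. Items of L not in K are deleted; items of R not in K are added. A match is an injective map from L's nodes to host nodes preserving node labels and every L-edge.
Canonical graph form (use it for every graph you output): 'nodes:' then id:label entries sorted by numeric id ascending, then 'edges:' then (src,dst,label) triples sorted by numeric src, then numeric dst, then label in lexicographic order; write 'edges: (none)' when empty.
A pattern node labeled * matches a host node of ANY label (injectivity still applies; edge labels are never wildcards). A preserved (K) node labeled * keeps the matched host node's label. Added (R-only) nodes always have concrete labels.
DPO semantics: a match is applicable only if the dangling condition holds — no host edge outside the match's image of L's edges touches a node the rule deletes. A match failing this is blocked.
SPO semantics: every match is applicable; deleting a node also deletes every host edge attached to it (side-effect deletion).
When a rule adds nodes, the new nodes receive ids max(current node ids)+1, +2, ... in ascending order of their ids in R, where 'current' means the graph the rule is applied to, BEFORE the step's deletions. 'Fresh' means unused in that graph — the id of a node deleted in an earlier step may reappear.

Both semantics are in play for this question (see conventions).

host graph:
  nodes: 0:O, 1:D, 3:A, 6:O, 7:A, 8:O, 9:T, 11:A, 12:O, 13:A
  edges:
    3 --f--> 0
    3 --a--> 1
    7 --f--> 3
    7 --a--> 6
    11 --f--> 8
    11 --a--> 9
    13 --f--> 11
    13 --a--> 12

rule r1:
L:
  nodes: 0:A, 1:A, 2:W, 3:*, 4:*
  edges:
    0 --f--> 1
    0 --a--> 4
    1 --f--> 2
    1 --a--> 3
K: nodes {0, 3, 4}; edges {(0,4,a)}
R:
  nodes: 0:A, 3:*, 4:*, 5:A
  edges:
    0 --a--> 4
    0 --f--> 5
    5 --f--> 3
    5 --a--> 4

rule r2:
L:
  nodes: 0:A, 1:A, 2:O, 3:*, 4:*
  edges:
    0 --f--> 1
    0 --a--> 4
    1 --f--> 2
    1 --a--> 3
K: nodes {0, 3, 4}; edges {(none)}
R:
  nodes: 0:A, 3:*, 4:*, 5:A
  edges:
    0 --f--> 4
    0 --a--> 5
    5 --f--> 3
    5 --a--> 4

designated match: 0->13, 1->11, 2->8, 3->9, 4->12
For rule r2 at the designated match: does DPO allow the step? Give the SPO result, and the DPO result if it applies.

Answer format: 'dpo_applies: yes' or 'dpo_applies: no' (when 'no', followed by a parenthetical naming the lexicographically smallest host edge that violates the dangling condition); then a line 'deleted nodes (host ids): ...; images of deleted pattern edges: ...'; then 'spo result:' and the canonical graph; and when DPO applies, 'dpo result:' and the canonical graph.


dpo_applies: yes
deleted nodes (host ids): 8, 11; images of deleted pattern edges: (11,8,f); (11,9,a); (13,11,f); (13,12,a)
spo result:
nodes: 0:O, 1:D, 3:A, 6:O, 7:A, 9:T, 12:O, 13:A, 14:A
edges: (3,0,f); (3,1,a); (7,3,f); (7,6,a); (13,12,f); (13,14,a); (14,9,f); (14,12,a)
dpo result:
nodes: 0:O, 1:D, 3:A, 6:O, 7:A, 9:T, 12:O, 13:A, 14:A
edges: (3,0,f); (3,1,a); (7,3,f); (7,6,a); (13,12,f); (13,14,a); (14,9,f); (14,12,a)


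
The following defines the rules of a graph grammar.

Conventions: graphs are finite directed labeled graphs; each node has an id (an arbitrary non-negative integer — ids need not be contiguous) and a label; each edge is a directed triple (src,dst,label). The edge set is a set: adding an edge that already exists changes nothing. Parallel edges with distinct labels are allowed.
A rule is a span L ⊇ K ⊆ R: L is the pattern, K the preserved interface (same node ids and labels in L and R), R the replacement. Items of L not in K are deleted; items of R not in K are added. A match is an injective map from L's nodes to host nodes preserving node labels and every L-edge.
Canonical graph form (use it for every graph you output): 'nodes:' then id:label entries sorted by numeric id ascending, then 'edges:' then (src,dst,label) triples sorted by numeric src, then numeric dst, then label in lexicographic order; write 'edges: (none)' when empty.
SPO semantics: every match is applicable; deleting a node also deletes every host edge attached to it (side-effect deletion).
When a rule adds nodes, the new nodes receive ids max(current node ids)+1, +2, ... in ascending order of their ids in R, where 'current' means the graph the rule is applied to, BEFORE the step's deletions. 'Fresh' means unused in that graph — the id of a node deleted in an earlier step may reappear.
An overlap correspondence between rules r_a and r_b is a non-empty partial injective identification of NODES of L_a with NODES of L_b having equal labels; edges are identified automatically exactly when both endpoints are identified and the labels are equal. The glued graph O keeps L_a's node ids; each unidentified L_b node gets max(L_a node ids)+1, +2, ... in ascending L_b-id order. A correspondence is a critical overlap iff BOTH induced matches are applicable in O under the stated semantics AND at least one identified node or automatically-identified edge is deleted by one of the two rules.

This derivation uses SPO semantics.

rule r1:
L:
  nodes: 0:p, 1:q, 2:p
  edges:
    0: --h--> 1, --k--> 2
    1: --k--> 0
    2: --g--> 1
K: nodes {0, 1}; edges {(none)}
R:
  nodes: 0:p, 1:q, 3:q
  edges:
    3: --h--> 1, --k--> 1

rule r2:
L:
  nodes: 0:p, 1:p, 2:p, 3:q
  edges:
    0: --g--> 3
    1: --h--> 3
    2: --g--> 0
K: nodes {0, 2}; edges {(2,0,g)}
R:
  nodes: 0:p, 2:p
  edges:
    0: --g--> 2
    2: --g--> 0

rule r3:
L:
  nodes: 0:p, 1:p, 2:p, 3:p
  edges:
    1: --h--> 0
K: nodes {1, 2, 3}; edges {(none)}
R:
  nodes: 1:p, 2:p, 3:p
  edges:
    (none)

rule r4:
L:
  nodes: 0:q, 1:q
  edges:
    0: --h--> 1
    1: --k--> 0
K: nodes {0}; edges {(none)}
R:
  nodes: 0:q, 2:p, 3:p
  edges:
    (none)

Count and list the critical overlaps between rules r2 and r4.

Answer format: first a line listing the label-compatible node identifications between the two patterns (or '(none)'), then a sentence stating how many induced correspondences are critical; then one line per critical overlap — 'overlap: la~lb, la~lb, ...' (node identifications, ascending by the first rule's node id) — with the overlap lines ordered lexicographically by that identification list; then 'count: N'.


label-compatible node identifications between L(r2) and L(r4): 3~0, 3~1
2 of the induced correspondences are critical overlaps of r2 and r4.
overlap: 3~0
overlap: 3~1
count: 2


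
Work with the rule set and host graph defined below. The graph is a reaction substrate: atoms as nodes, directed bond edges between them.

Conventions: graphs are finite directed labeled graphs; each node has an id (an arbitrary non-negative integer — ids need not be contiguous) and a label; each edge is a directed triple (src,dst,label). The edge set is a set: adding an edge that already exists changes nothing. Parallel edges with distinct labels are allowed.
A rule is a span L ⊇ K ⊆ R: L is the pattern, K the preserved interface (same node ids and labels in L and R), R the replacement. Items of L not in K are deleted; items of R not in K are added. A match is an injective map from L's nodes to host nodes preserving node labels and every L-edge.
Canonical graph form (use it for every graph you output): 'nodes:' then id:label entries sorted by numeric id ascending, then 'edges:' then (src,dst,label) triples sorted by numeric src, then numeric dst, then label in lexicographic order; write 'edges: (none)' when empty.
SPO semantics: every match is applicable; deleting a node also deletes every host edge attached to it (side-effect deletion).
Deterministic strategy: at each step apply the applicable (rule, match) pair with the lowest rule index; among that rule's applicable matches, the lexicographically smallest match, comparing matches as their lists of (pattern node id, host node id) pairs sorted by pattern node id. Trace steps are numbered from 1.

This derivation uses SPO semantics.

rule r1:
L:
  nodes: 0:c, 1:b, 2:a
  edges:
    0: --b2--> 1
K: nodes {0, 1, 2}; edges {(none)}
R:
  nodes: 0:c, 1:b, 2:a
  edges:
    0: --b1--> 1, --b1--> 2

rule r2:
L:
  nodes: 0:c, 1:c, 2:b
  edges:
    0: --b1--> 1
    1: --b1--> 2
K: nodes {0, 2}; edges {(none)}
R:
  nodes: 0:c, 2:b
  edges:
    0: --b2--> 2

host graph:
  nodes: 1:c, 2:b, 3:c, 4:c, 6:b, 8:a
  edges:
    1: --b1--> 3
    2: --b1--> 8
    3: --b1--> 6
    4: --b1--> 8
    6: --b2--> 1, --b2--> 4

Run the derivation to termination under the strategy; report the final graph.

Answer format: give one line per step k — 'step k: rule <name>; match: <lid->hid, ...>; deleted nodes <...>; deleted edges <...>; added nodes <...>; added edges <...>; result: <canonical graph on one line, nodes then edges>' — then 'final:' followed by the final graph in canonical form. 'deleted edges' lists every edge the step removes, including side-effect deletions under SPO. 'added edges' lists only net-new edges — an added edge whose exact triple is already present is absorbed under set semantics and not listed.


step 1: rule r2; match: 0->1, 1->3, 2->6; deleted nodes 3; deleted edges (1,3,b1); (3,6,b1); added nodes (none); added edges (1,6,b2); result: nodes: 1:c, 2:b, 4:c, 6:b, 8:a edges: (1,6,b2); (2,8,b1); (4,8,b1); (6,1,b2); (6,4,b2)
step 2: rule r1; match: 0->1, 1->6, 2->8; deleted nodes (none); deleted edges (1,6,b2); added nodes (none); added edges (1,6,b1); (1,8,b1); result: nodes: 1:c, 2:b, 4:c, 6:b, 8:a edges: (1,6,b1); (1,8,b1); (2,8,b1); (4,8,b1); (6,1,b2); (6,4,b2)
final:
nodes: 1:c, 2:b, 4:c, 6:b, 8:a
edges: (1,6,b1); (1,8,b1); (2,8,b1); (4,8,b1); (6,1,b2); (6,4,b2)


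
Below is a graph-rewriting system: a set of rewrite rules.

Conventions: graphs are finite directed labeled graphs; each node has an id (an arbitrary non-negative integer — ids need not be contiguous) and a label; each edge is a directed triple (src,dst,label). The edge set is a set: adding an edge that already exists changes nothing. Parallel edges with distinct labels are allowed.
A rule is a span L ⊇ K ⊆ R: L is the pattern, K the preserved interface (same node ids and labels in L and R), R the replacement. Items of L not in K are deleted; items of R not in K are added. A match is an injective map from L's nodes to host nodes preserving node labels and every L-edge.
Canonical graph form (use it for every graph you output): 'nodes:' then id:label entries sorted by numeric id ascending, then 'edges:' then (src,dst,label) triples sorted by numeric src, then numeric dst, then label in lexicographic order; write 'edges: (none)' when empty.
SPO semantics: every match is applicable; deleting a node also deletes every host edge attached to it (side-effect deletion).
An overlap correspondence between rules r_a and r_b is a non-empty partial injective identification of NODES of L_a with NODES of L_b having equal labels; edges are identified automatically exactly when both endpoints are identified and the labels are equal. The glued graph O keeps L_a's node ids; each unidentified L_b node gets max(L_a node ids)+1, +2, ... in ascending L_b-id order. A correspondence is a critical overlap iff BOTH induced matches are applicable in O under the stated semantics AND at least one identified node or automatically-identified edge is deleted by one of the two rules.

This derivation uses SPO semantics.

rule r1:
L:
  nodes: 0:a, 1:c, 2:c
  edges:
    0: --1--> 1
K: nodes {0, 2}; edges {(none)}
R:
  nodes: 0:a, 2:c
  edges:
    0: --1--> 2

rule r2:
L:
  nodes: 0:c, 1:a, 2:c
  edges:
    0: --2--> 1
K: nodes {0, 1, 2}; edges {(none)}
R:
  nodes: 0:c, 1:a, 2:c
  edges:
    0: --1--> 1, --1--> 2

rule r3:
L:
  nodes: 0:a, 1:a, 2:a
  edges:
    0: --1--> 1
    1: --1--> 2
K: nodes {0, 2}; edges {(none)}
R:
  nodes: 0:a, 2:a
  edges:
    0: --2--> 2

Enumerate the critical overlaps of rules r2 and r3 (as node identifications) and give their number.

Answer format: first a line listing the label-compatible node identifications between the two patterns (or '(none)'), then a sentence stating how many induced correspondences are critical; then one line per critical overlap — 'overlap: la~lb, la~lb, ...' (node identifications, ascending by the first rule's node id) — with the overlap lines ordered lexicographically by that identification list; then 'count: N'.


label-compatible node identifications between L(r2) and L(r3): 1~0, 1~1, 1~2
1 of the induced correspondences is a critical overlap of r2 and r3.
overlap: 1~1
count: 1


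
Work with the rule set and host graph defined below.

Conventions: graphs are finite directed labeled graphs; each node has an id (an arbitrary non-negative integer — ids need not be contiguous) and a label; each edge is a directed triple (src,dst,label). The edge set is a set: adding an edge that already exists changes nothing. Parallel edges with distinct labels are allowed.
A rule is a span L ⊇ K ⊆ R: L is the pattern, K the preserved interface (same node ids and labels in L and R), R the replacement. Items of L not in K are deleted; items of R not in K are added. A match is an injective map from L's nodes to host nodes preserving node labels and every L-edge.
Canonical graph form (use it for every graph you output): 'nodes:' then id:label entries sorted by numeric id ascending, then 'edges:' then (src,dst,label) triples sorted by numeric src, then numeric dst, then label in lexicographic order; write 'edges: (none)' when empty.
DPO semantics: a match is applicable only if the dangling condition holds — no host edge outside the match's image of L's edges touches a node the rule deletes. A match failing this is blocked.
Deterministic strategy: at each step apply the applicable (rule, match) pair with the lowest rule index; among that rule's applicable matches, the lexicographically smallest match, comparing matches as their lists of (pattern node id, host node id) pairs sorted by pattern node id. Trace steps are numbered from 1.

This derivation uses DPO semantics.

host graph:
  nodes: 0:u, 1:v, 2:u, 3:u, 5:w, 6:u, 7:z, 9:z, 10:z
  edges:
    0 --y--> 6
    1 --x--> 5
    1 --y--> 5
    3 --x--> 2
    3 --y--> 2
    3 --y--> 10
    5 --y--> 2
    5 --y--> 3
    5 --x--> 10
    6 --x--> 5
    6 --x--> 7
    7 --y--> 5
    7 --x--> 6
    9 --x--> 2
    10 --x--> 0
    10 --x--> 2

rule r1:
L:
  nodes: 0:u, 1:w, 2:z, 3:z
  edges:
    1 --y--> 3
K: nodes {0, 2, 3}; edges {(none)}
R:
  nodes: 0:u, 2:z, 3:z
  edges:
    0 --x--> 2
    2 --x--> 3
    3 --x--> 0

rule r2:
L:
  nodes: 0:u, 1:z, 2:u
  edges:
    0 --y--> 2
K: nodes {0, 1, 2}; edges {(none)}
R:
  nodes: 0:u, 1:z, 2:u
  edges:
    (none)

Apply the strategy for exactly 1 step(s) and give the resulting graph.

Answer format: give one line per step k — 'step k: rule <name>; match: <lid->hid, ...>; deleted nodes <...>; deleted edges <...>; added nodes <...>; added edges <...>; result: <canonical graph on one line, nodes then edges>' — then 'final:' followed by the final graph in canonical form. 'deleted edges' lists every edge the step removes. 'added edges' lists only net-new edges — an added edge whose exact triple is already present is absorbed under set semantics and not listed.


step 1: rule r2; match: 0->0, 1->7, 2->6; deleted nodes (none); deleted edges (0,6,y); added nodes (none); added edges (none); result: nodes: 0:u, 1:v, 2:u, 3:u, 5:w, 6:u, 7:z, 9:z, 10:z edges: (1,5,x); (1,5,y); (3,2,x); (3,2,y); (3,10,y); (5,2,y); (5,3,y); (5,10,x); (6,5,x); (6,7,x); (7,5,y); (7,6,x); (9,2,x); (10,0,x); (10,2,x)
final:
nodes: 0:u, 1:v, 2:u, 3:u, 5:w, 6:u, 7:z, 9:z, 10:z
edges: (1,5,x); (1,5,y); (3,2,x); (3,2,y); (3,10,y); (5,2,y); (5,3,y); (5,10,x); (6,5,x); (6,7,x); (7,5,y); (7,6,x); (9,2,x); (10,0,x); (10,2,x)


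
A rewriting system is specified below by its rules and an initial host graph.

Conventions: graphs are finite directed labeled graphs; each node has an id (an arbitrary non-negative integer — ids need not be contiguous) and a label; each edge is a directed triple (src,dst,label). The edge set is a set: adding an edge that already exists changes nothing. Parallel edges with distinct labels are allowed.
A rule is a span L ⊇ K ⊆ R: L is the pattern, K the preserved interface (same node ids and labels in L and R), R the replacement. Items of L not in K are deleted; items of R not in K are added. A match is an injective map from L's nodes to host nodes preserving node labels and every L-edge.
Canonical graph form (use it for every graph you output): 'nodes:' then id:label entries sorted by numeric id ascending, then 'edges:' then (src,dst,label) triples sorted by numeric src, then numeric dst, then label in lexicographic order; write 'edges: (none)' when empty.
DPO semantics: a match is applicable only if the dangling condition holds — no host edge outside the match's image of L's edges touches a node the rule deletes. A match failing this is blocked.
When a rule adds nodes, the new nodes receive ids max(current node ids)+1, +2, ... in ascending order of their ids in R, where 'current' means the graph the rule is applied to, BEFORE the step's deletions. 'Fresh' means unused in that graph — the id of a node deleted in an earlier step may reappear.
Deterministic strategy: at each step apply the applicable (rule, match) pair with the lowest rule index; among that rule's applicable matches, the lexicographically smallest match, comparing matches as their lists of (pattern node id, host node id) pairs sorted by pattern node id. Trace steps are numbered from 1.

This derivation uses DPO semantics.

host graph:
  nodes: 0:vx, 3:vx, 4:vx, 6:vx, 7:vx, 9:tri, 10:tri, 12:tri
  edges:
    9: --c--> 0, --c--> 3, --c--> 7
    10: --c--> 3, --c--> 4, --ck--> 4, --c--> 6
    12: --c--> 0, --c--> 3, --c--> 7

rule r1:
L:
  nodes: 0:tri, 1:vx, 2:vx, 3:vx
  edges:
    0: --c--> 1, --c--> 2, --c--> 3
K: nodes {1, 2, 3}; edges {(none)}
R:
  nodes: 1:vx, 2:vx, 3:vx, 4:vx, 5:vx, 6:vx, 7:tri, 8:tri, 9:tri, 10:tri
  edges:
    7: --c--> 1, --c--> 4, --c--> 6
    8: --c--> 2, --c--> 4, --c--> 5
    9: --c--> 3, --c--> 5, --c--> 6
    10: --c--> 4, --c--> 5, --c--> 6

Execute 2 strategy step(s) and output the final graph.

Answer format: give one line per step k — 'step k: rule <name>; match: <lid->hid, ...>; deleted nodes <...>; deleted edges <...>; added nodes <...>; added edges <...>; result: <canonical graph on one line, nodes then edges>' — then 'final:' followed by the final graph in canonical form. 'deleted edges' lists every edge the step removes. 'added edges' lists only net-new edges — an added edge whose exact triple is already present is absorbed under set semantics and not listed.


step 1: rule r1; match: 0->9, 1->0, 2->3, 3->7; deleted nodes 9; deleted edges (9,0,c); (9,3,c); (9,7,c); added nodes 13, 14, 15, 16, 17, 18, 19; added edges (16,0,c); (16,13,c); (16,15,c); (17,3,c); (17,13,c); (17,14,c); (18,7,c); (18,14,c); (18,15,c); (19,13,c); (19,14,c); (19,15,c); result: nodes: 0:vx, 3:vx, 4:vx, 6:vx, 7:vx, 10:tri, 12:tri, 13:vx, 14:vx, 15:vx, 16:tri, 17:tri, 18:tri, 19:tri edges: (10,3,c); (10,4,c); (10,4,ck); (10,6,c); (12,0,c); (12,3,c); (12,7,c); (16,0,c); (16,13,c); (16,15,c); (17,3,c); (17,13,c); (17,14,c); (18,7,c); (18,14,c); (18,15,c); (19,13,c); (19,14,c); (19,15,c)
step 2: rule r1; match: 0->12, 1->0, 2->3, 3->7; deleted nodes 12; deleted edges (12,0,c); (12,3,c); (12,7,c); added nodes 20, 21, 22, 23, 24, 25, 26; added edges (23,0,c); (23,20,c); (23,22,c); (24,3,c); (24,20,c); (24,21,c); (25,7,c); (25,21,c); (25,22,c); (26,20,c); (26,21,c); (26,22,c); result: nodes: 0:vx, 3:vx, 4:vx, 6:vx, 7:vx, 10:tri, 13:vx, 14:vx, 15:vx, 16:tri, 17:tri, 18:tri, 19:tri, 20:vx, 21:vx, 22:vx, 23:tri, 24:tri, 25:tri, 26:tri edges: (10,3,c); (10,4,c); (10,4,ck); (10,6,c); (16,0,c); (16,13,c); (16,15,c); (17,3,c); (17,13,c); (17,14,c); (18,7,c); (18,14,c); (18,15,c); (19,13,c); (19,14,c); (19,15,c); (23,0,c); (23,20,c); (23,22,c); (24,3,c); (24,20,c); (24,21,c); (25,7,c); (25,21,c); (25,22,c); (26,20,c); (26,21,c); (26,22,c)
final:
nodes: 0:vx, 3:vx, 4:vx, 6:vx, 7:vx, 10:tri, 13:vx, 14:vx, 15:vx, 16:tri, 17:tri, 18:tri, 19:tri, 20:vx, 21:vx, 22:vx, 23:tri, 24:tri, 25:tri, 26:tri
edges: (10,3,c); (10,4,c); (10,4,ck); (10,6,c); (16,0,c); (16,13,c); (16,15,c); (17,3,c); (17,13,c); (17,14,c); (18,7,c); (18,14,c); (18,15,c); (19,13,c); (19,14,c); (19,15,c); (23,0,c); (23,20,c); (23,22,c); (24,3,c); (24,20,c); (24,21,c); (25,7,c); (25,21,c); (25,22,c); (26,20,c); (26,21,c); (26,22,c)
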